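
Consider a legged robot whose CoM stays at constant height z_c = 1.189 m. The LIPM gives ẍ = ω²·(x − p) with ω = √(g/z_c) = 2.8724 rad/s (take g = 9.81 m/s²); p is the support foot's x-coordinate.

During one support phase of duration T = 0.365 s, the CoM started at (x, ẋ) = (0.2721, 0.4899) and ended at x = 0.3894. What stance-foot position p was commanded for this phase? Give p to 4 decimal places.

ωT = 2.8724·0.365 = 1.048426; cosh(ωT) = 1.601823, sinh(ωT) = 1.251334
x(T) = p + (x₀−p)·cosh(ωT) + (ẋ₀/ω)·sinh(ωT) ⇒ p·(1 − cosh) = x(T) − x₀·cosh − (ẋ₀/ω)·sinh
numerator   = 0.3894 − (0.2721)·1.601823 − (0.4899/2.8724)·1.251334 = -0.259876
denominator = 1 − 1.601823 = -0.601823
p = -0.259876 / -0.601823 = 0.4318

p = 0.4318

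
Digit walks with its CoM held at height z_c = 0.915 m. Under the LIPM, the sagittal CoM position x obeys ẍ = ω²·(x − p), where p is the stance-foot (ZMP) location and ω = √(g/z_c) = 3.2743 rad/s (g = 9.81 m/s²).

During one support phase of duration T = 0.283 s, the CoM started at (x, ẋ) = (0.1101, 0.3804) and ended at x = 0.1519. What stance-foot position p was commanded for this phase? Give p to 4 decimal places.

ωT = 3.2743·0.283 = 0.926627; cosh(ωT) = 1.460931, sinh(ωT) = 1.065044
x(T) = p + (x₀−p)·cosh(ωT) + (ẋ₀/ω)·sinh(ωT) ⇒ p·(1 − cosh) = x(T) − x₀·cosh − (ẋ₀/ω)·sinh
numerator   = 0.1519 − (0.1101)·1.460931 − (0.3804/3.2743)·1.065044 = -0.132683
denominator = 1 − 1.460931 = -0.460931
p = -0.132683 / -0.460931 = 0.2879

p = 0.2879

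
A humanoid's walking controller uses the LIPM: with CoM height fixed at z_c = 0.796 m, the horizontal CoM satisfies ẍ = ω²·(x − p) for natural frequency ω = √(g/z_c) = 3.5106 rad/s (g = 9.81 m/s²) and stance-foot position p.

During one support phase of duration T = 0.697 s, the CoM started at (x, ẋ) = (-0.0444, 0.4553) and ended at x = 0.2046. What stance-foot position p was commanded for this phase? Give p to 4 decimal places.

ωT = 3.5106·0.697 = 2.446888; cosh(ωT) = 5.819452, sinh(ωT) = 5.732890
x(T) = p + (x₀−p)·cosh(ωT) + (ẋ₀/ω)·sinh(ωT) ⇒ p·(1 − cosh) = x(T) − x₀·cosh − (ẋ₀/ω)·sinh
numerator   = 0.2046 − (-0.0444)·5.819452 − (0.4553/3.5106)·5.732890 = -0.280532
denominator = 1 − 5.819452 = -4.819452
p = -0.280532 / -4.819452 = 0.0582

p = 0.0582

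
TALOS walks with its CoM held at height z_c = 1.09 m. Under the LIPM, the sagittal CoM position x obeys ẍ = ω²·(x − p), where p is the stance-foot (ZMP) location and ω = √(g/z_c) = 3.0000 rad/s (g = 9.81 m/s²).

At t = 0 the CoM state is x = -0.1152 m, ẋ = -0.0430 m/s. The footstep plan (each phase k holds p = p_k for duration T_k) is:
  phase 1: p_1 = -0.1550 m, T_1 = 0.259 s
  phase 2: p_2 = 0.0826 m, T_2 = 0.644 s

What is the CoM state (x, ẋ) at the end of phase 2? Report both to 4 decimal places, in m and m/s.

x = -0.5617, ẋ = -1.8406

phase 1: p=-0.1550, T=0.259, ωT=0.777000, cosh=1.317360, sinh=0.857577; start (x,ẋ)=(-0.115200, -0.043000) → end (x,ẋ)=(-0.114861, 0.045748)
phase 2: p=0.0826, T=0.644, ωT=1.932000, cosh=3.524081, sinh=3.379222; start (x,ẋ)=(-0.114861, 0.045748) → end (x,ẋ)=(-0.561737, -1.840573)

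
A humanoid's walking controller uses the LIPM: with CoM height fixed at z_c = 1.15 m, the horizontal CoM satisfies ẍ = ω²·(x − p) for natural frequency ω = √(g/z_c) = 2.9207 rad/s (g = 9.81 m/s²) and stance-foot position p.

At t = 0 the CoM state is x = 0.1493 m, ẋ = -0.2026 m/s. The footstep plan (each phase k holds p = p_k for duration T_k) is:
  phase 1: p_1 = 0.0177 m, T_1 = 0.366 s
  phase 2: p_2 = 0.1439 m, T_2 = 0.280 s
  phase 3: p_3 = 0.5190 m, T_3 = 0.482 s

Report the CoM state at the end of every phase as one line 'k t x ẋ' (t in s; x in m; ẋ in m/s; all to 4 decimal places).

phase 1: p=0.0177, T=0.366, ωT=1.068976, cosh=1.627878, sinh=1.284518; start (x,ẋ)=(0.149300, -0.202600) → end (x,ẋ)=(0.142826, 0.163915)
phase 2: p=0.1439, T=0.280, ωT=0.817796, cosh=1.353452, sinh=0.912049; start (x,ẋ)=(0.142826, 0.163915) → end (x,ẋ)=(0.193632, 0.218989)
phase 3: p=0.5190, T=0.482, ωT=1.407777, cosh=2.165774, sinh=1.921088; start (x,ẋ)=(0.193632, 0.218989) → end (x,ẋ)=(-0.041635, -1.351336)

1 0.3660 0.1428 0.1639
2 0.6460 0.1936 0.2190
3 1.1280 -0.0416 -1.3513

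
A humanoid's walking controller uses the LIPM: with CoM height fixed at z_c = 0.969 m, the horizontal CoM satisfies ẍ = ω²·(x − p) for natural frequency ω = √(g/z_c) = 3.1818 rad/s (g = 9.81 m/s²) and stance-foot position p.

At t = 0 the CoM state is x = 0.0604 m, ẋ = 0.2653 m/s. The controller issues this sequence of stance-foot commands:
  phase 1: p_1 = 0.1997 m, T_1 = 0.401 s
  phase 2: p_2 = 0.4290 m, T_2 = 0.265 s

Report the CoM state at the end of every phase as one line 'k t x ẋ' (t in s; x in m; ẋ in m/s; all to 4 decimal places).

1 0.4010 0.0685 -0.2198
2 0.6660 -0.1329 -1.3886

phase 1: p=0.1997, T=0.401, ωT=1.275902, cosh=1.930555, sinh=1.651376; start (x,ẋ)=(0.060400, 0.265300) → end (x,ẋ)=(0.068466, -0.219754)
phase 2: p=0.4290, T=0.265, ωT=0.843177, cosh=1.377039, sinh=0.946698; start (x,ẋ)=(0.068466, -0.219754) → end (x,ẋ)=(-0.132854, -1.388612)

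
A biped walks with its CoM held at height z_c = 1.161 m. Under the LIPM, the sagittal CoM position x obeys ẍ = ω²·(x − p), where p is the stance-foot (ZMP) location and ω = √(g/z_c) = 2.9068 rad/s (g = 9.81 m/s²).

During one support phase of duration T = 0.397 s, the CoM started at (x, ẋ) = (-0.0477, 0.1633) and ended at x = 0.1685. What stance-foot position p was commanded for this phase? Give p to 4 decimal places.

p = -0.2307

ωT = 2.9068·0.397 = 1.154000; cosh(ωT) = 1.743111, sinh(ωT) = 1.427738
x(T) = p + (x₀−p)·cosh(ωT) + (ẋ₀/ω)·sinh(ωT) ⇒ p·(1 − cosh) = x(T) − x₀·cosh − (ẋ₀/ω)·sinh
numerator   = 0.1685 − (-0.0477)·1.743111 − (0.1633/2.9068)·1.427738 = 0.171438
denominator = 1 − 1.743111 = -0.743111
p = 0.171438 / -0.743111 = -0.2307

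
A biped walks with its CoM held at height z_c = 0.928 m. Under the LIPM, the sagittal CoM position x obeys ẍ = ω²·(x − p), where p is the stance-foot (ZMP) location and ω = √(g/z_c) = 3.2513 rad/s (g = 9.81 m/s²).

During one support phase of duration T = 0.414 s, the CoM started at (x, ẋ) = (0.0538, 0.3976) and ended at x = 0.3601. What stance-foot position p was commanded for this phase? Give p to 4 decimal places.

p = -0.0292

ωT = 3.2513·0.414 = 1.346038; cosh(ωT) = 2.051221, sinh(ωT) = 1.790952
x(T) = p + (x₀−p)·cosh(ωT) + (ẋ₀/ω)·sinh(ωT) ⇒ p·(1 − cosh) = x(T) − x₀·cosh − (ẋ₀/ω)·sinh
numerator   = 0.3601 − (0.0538)·2.051221 − (0.3976/3.2513)·1.790952 = 0.030730
denominator = 1 − 2.051221 = -1.051221
p = 0.030730 / -1.051221 = -0.0292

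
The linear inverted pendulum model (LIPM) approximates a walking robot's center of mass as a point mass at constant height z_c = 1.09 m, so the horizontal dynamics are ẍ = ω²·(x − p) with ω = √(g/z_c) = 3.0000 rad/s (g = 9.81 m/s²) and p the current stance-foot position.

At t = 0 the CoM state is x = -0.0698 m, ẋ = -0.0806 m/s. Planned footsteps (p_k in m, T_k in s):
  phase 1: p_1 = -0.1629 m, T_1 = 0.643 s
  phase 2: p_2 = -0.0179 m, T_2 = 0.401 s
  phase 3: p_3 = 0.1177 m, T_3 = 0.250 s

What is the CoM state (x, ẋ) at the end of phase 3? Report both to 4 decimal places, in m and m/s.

x = 1.0288, ẋ = 2.9799

phase 1: p=-0.1629, T=0.643, ωT=1.929000, cosh=3.513959, sinh=3.368665; start (x,ẋ)=(-0.069800, -0.080600) → end (x,ẋ)=(0.073745, 0.657643)
phase 2: p=-0.0179, T=0.401, ωT=1.203000, cosh=1.815192, sinh=1.514900; start (x,ẋ)=(0.073745, 0.657643) → end (x,ẋ)=(0.480541, 1.610247)
phase 3: p=0.1177, T=0.250, ωT=0.750000, cosh=1.294683, sinh=0.822317; start (x,ẋ)=(0.480541, 1.610247) → end (x,ẋ)=(1.028841, 2.979869)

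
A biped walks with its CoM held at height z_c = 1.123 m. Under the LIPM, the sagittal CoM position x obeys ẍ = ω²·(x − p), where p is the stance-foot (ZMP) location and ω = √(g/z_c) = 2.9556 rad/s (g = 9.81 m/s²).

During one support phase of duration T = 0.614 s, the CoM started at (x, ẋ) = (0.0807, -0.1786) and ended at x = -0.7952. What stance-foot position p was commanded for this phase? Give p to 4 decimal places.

ωT = 2.9556·0.614 = 1.814738; cosh(ωT) = 3.151175, sinh(ωT) = 2.988295
x(T) = p + (x₀−p)·cosh(ωT) + (ẋ₀/ω)·sinh(ωT) ⇒ p·(1 − cosh) = x(T) − x₀·cosh − (ẋ₀/ω)·sinh
numerator   = -0.7952 − (0.0807)·3.151175 − (-0.1786/2.9556)·2.988295 = -0.868924
denominator = 1 − 3.151175 = -2.151175
p = -0.868924 / -2.151175 = 0.4039

p = 0.4039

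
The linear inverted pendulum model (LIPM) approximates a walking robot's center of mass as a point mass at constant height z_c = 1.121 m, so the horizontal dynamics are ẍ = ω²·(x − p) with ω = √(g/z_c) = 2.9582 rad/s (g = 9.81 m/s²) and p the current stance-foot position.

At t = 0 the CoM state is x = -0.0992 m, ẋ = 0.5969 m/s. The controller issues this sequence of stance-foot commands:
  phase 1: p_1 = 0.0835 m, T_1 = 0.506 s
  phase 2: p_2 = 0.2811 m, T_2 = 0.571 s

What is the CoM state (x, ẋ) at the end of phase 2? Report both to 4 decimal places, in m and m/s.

phase 1: p=0.0835, T=0.506, ωT=1.496849, cosh=2.345712, sinh=2.121878; start (x,ẋ)=(-0.099200, 0.596900) → end (x,ẋ)=(0.083087, 0.253359)
phase 2: p=0.2811, T=0.571, ωT=1.689132, cosh=2.799730, sinh=2.615050; start (x,ẋ)=(0.083087, 0.253359) → end (x,ẋ)=(-0.049314, -0.822462)

x = -0.0493, ẋ = -0.8225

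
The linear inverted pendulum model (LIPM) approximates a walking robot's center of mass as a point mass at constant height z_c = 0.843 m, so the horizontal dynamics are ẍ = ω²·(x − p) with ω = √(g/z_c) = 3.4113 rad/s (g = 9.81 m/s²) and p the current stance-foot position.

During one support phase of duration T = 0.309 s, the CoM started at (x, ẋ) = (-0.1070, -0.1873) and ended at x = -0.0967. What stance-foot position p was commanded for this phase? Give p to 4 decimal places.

ωT = 3.4113·0.309 = 1.054092; cosh(ωT) = 1.608938, sinh(ωT) = 1.260429
x(T) = p + (x₀−p)·cosh(ωT) + (ẋ₀/ω)·sinh(ωT) ⇒ p·(1 − cosh) = x(T) − x₀·cosh − (ẋ₀/ω)·sinh
numerator   = -0.0967 − (-0.1070)·1.608938 − (-0.1873/3.4113)·1.260429 = 0.144661
denominator = 1 − 1.608938 = -0.608938
p = 0.144661 / -0.608938 = -0.2376

p = -0.2376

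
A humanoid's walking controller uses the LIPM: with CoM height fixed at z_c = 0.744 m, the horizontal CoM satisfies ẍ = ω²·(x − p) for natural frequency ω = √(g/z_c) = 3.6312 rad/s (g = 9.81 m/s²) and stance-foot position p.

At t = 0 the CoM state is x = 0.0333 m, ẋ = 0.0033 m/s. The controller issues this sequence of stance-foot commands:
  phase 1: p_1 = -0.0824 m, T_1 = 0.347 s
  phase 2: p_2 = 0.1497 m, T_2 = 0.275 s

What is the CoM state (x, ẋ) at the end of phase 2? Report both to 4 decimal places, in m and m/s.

x = 0.3559, ẋ = 1.0157

phase 1: p=-0.0824, T=0.347, ωT=1.260026, cosh=1.904581, sinh=1.620934; start (x,ẋ)=(0.033300, 0.003300) → end (x,ẋ)=(0.139433, 0.687288)
phase 2: p=0.1497, T=0.275, ωT=0.998580, cosh=1.541413, sinh=1.173011; start (x,ẋ)=(0.139433, 0.687288) → end (x,ẋ)=(0.355894, 1.015663)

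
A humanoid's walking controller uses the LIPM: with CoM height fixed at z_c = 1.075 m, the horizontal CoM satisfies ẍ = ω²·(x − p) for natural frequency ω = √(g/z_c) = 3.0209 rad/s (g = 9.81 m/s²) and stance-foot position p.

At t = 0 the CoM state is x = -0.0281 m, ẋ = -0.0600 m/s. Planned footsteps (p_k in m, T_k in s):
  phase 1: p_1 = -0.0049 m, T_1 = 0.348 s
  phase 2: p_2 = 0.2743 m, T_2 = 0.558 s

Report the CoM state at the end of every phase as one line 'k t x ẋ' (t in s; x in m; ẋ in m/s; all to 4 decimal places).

phase 1: p=-0.0049, T=0.348, ωT=1.051273, cosh=1.605392, sinh=1.255900; start (x,ẋ)=(-0.028100, -0.060000) → end (x,ẋ)=(-0.067089, -0.184343)
phase 2: p=0.2743, T=0.558, ωT=1.685662, cosh=2.790672, sinh=2.605351; start (x,ẋ)=(-0.067089, -0.184343) → end (x,ẋ)=(-0.837391, -3.201347)

1 0.3480 -0.0671 -0.1843
2 0.9060 -0.8374 -3.2013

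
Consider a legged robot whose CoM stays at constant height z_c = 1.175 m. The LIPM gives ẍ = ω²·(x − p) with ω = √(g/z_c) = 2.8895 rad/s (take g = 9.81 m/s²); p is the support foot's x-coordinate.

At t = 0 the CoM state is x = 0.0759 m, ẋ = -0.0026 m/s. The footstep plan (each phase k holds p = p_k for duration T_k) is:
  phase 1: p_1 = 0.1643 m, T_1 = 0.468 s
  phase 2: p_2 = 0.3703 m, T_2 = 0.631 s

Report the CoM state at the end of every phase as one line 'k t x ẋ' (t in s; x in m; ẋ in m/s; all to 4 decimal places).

phase 1: p=0.1643, T=0.468, ωT=1.352286, cosh=2.062451, sinh=1.803803; start (x,ẋ)=(0.075900, -0.002600) → end (x,ẋ)=(-0.019644, -0.466111)
phase 2: p=0.3703, T=0.631, ωT=1.823274, cosh=3.176799, sinh=3.015303; start (x,ẋ)=(-0.019644, -0.466111) → end (x,ẋ)=(-1.354877, -4.878210)

1 0.4680 -0.0196 -0.4661
2 1.0990 -1.3549 -4.8782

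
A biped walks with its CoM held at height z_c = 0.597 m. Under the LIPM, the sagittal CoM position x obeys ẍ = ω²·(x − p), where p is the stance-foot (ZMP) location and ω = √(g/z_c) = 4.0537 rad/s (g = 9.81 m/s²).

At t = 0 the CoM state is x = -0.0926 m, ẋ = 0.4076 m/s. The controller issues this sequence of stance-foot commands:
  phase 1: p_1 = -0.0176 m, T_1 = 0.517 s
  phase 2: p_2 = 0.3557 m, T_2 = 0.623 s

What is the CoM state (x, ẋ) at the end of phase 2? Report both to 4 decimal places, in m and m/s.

x = -0.6944, ẋ = -4.1288

phase 1: p=-0.0176, T=0.517, ωT=2.095763, cosh=4.127309, sinh=4.004333; start (x,ẋ)=(-0.092600, 0.407600) → end (x,ẋ)=(0.075488, 0.464864)
phase 2: p=0.3557, T=0.623, ωT=2.525455, cosh=6.288302, sinh=6.208280; start (x,ẋ)=(0.075488, 0.464864) → end (x,ẋ)=(-0.694414, -4.128753)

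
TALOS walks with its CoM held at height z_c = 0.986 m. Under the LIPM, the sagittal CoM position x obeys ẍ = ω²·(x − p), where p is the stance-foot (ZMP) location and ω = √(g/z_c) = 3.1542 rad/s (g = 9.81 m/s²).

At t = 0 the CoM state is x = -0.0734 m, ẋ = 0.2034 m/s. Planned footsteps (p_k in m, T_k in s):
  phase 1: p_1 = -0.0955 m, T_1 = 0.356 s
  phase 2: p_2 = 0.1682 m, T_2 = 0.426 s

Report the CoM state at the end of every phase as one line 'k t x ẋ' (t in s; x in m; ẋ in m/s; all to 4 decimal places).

1 0.3560 0.0307 0.4415
2 0.7820 0.1367 0.1289

phase 1: p=-0.0955, T=0.356, ωT=1.122895, cosh=1.699538, sinh=1.374202; start (x,ẋ)=(-0.073400, 0.203400) → end (x,ẋ)=(0.030676, 0.441479)
phase 2: p=0.1682, T=0.426, ωT=1.343689, cosh=2.047020, sinh=1.786139; start (x,ẋ)=(0.030676, 0.441479) → end (x,ẋ)=(0.136683, 0.128927)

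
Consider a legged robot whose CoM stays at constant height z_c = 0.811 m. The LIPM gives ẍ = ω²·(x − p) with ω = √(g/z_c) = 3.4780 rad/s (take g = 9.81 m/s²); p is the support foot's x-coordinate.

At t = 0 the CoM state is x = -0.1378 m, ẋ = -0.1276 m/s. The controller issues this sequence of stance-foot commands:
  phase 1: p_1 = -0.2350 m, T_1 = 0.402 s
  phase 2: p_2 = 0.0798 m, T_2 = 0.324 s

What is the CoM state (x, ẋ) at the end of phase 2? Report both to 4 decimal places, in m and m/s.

phase 1: p=-0.2350, T=0.402, ωT=1.398156, cosh=2.147391, sinh=1.900338; start (x,ẋ)=(-0.137800, -0.127600) → end (x,ẋ)=(-0.095993, 0.368424)
phase 2: p=0.0798, T=0.324, ωT=1.126872, cosh=1.705017, sinh=1.380972; start (x,ẋ)=(-0.095993, 0.368424) → end (x,ẋ)=(-0.073643, -0.216166)

x = -0.0736, ẋ = -0.2162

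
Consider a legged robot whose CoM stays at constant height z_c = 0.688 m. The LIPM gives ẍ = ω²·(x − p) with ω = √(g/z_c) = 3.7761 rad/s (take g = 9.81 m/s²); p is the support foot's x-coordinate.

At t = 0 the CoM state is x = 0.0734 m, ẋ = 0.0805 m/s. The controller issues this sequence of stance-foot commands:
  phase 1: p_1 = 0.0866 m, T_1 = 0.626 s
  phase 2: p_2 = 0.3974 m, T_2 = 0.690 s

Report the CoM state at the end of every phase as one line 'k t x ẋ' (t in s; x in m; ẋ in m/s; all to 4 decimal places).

phase 1: p=0.0866, T=0.626, ωT=2.363839, cosh=5.362871, sinh=5.268813; start (x,ẋ)=(0.073400, 0.080500) → end (x,ẋ)=(0.128132, 0.169090)
phase 2: p=0.3974, T=0.690, ωT=2.605509, cosh=6.805990, sinh=6.732124; start (x,ẋ)=(0.128132, 0.169090) → end (x,ẋ)=(-1.133777, -5.694282)

1 0.6260 0.1281 0.1691
2 1.3160 -1.1338 -5.6943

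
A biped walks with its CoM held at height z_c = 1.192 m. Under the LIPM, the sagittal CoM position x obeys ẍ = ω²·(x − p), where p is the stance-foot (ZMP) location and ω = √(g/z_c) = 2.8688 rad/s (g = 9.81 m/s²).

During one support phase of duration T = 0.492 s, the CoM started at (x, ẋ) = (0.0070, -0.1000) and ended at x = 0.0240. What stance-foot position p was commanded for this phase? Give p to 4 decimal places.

ωT = 2.8688·0.492 = 1.411450; cosh(ωT) = 2.172843, sinh(ωT) = 1.929054
x(T) = p + (x₀−p)·cosh(ωT) + (ẋ₀/ω)·sinh(ωT) ⇒ p·(1 − cosh) = x(T) − x₀·cosh − (ẋ₀/ω)·sinh
numerator   = 0.0240 − (0.0070)·2.172843 − (-0.1000/2.8688)·1.929054 = 0.076033
denominator = 1 − 2.172843 = -1.172843
p = 0.076033 / -1.172843 = -0.0648

p = -0.0648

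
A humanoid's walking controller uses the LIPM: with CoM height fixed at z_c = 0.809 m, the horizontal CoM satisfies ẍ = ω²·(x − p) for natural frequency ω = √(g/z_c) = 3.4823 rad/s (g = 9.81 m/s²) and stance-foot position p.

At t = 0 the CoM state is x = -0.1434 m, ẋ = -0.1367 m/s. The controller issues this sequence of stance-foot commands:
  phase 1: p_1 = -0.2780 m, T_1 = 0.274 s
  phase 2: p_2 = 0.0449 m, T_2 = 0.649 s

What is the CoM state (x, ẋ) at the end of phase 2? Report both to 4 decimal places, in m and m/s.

phase 1: p=-0.2780, T=0.274, ωT=0.954150, cosh=1.490801, sinh=1.105662; start (x,ẋ)=(-0.143400, -0.136700) → end (x,ẋ)=(-0.120742, 0.314451)
phase 2: p=0.0449, T=0.649, ωT=2.260013, cosh=4.843780, sinh=4.739431; start (x,ẋ)=(-0.120742, 0.314451) → end (x,ẋ)=(-0.329463, -1.210640)

x = -0.3295, ẋ = -1.2106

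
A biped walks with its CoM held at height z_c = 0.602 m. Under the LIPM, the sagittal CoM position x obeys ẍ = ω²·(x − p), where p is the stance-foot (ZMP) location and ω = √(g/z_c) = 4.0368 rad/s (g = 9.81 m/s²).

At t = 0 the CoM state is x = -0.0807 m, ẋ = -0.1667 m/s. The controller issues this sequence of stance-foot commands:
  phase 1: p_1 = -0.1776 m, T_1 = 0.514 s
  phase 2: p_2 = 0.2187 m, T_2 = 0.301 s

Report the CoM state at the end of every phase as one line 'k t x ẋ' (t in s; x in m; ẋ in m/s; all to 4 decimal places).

phase 1: p=-0.1776, T=0.514, ωT=2.074915, cosh=4.044719, sinh=3.919152; start (x,ẋ)=(-0.080700, -0.166700) → end (x,ẋ)=(0.052492, 0.858784)
phase 2: p=0.2187, T=0.301, ωT=1.215077, cosh=1.833620, sinh=1.536933; start (x,ẋ)=(0.052492, 0.858784) → end (x,ẋ)=(0.240902, 0.543478)

1 0.5140 0.0525 0.8588
2 0.8150 0.2409 0.5435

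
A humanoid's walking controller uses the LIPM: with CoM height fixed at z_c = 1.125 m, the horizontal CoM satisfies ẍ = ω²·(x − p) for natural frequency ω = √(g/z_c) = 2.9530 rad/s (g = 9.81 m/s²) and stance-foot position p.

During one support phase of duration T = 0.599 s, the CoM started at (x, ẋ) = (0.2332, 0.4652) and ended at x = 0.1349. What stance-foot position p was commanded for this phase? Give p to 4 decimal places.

p = 0.5042

ωT = 2.9530·0.599 = 1.768847; cosh(ωT) = 3.017309, sinh(ωT) = 2.846779
x(T) = p + (x₀−p)·cosh(ωT) + (ẋ₀/ω)·sinh(ωT) ⇒ p·(1 − cosh) = x(T) − x₀·cosh − (ẋ₀/ω)·sinh
numerator   = 0.1349 − (0.2332)·3.017309 − (0.4652/2.9530)·2.846779 = -1.017203
denominator = 1 − 3.017309 = -2.017309
p = -1.017203 / -2.017309 = 0.5042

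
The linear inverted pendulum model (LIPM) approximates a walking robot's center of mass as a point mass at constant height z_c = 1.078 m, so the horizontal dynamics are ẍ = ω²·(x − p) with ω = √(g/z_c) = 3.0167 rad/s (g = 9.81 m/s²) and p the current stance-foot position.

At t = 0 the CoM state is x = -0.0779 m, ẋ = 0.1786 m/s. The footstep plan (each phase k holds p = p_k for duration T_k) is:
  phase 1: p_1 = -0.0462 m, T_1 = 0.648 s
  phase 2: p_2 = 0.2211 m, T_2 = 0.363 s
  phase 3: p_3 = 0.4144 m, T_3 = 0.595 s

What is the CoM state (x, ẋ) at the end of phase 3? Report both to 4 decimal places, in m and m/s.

x = -0.8484, ẋ = -3.6656

phase 1: p=-0.0462, T=0.648, ωT=1.954822, cosh=3.602124, sinh=3.460535; start (x,ẋ)=(-0.077900, 0.178600) → end (x,ẋ)=(0.044489, 0.312411)
phase 2: p=0.2211, T=0.363, ωT=1.095062, cosh=1.661944, sinh=1.327425; start (x,ẋ)=(0.044489, 0.312411) → end (x,ẋ)=(0.065052, -0.188018)
phase 3: p=0.4144, T=0.595, ωT=1.794936, cosh=3.092615, sinh=2.926477; start (x,ẋ)=(0.065052, -0.188018) → end (x,ẋ)=(-0.848395, -3.665622)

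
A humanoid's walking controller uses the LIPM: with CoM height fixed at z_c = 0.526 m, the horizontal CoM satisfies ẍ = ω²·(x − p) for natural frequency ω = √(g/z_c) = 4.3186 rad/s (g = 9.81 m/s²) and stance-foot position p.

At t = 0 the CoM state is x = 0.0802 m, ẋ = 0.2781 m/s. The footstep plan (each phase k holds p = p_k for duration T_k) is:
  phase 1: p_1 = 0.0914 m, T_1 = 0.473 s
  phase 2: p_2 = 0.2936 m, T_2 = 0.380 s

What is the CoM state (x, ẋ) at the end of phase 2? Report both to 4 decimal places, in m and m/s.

x = 0.8098, ẋ = 2.4067

phase 1: p=0.0914, T=0.473, ωT=2.042698, cosh=3.920532, sinh=3.790853; start (x,ẋ)=(0.080200, 0.278100) → end (x,ẋ)=(0.291605, 0.906943)
phase 2: p=0.2936, T=0.380, ωT=1.641068, cosh=2.677226, sinh=2.483453; start (x,ẋ)=(0.291605, 0.906943) → end (x,ẋ)=(0.809806, 2.406697)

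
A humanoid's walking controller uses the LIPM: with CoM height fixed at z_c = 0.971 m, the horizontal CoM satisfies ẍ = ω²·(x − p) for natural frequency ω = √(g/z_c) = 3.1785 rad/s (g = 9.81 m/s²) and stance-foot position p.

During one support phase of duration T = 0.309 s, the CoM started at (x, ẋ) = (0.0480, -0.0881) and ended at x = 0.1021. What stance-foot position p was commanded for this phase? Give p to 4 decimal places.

ωT = 3.1785·0.309 = 0.982156; cosh(ωT) = 1.522355, sinh(ωT) = 1.147853
x(T) = p + (x₀−p)·cosh(ωT) + (ẋ₀/ω)·sinh(ωT) ⇒ p·(1 − cosh) = x(T) − x₀·cosh − (ẋ₀/ω)·sinh
numerator   = 0.1021 − (0.0480)·1.522355 − (-0.0881/3.1785)·1.147853 = 0.060843
denominator = 1 − 1.522355 = -0.522355
p = 0.060843 / -0.522355 = -0.1165

p = -0.1165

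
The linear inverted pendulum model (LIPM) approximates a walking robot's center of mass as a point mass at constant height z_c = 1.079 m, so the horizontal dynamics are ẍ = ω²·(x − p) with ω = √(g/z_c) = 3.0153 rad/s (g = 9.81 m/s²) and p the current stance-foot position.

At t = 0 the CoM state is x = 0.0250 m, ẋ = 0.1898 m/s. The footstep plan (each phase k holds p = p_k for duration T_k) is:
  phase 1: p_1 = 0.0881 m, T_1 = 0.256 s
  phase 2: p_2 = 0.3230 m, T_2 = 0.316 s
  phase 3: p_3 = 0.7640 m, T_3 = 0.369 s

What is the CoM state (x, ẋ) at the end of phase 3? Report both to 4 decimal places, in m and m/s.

phase 1: p=0.0881, T=0.256, ωT=0.771917, cosh=1.313018, sinh=0.850892; start (x,ẋ)=(0.025000, 0.189800) → end (x,ẋ)=(0.058808, 0.087316)
phase 2: p=0.3230, T=0.316, ωT=0.952835, cosh=1.489348, sinh=1.103702; start (x,ẋ)=(0.058808, 0.087316) → end (x,ẋ)=(-0.038513, -0.749184)
phase 3: p=0.7640, T=0.369, ωT=1.112646, cosh=1.685543, sinh=1.356854; start (x,ẋ)=(-0.038513, -0.749184) → end (x,ẋ)=(-0.925795, -4.546120)

x = -0.9258, ẋ = -4.5461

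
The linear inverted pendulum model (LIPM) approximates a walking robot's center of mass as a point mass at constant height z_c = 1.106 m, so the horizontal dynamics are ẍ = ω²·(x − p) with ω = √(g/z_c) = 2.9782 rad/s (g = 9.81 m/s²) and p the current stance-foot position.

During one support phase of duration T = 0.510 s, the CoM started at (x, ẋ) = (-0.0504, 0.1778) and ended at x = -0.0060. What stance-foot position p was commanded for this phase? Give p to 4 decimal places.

p = 0.0109

ωT = 2.9782·0.510 = 1.518882; cosh(ωT) = 2.393036, sinh(ωT) = 2.174080
x(T) = p + (x₀−p)·cosh(ωT) + (ẋ₀/ω)·sinh(ωT) ⇒ p·(1 − cosh) = x(T) − x₀·cosh − (ẋ₀/ω)·sinh
numerator   = -0.0060 − (-0.0504)·2.393036 − (0.1778/2.9782)·2.174080 = -0.015185
denominator = 1 − 2.393036 = -1.393036
p = -0.015185 / -1.393036 = 0.0109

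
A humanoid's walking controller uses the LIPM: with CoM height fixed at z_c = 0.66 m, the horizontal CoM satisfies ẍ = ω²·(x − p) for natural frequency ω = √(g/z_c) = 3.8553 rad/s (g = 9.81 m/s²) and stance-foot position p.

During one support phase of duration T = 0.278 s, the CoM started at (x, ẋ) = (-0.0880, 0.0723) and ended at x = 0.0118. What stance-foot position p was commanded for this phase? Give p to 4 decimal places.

ωT = 3.8553·0.278 = 1.071773; cosh(ωT) = 1.631477, sinh(ωT) = 1.289077
x(T) = p + (x₀−p)·cosh(ωT) + (ẋ₀/ω)·sinh(ωT) ⇒ p·(1 − cosh) = x(T) − x₀·cosh − (ẋ₀/ω)·sinh
numerator   = 0.0118 − (-0.0880)·1.631477 − (0.0723/3.8553)·1.289077 = 0.131195
denominator = 1 − 1.631477 = -0.631477
p = 0.131195 / -0.631477 = -0.2078

p = -0.2078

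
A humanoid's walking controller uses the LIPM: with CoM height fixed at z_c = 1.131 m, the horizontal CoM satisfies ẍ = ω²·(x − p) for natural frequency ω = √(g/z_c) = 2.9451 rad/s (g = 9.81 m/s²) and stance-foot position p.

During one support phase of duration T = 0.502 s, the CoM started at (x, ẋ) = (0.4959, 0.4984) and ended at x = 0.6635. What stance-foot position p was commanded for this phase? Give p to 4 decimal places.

p = 0.6369

ωT = 2.9451·0.502 = 1.478440; cosh(ωT) = 2.307046, sinh(ωT) = 2.079053
x(T) = p + (x₀−p)·cosh(ωT) + (ẋ₀/ω)·sinh(ωT) ⇒ p·(1 − cosh) = x(T) − x₀·cosh − (ẋ₀/ω)·sinh
numerator   = 0.6635 − (0.4959)·2.307046 − (0.4984/2.9451)·2.079053 = -0.832403
denominator = 1 − 2.307046 = -1.307046
p = -0.832403 / -1.307046 = 0.6369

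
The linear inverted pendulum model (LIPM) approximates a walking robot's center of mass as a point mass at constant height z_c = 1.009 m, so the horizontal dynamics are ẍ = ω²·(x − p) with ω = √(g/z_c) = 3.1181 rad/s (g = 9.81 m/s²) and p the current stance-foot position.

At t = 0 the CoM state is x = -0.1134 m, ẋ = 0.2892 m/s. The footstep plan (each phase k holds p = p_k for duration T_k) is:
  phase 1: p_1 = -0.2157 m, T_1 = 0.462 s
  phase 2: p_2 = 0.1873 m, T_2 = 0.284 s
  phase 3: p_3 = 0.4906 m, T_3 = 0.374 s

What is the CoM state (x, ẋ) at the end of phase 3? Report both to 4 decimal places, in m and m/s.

phase 1: p=-0.2157, T=0.462, ωT=1.440562, cosh=2.229932, sinh=1.993137; start (x,ẋ)=(-0.113400, 0.289200) → end (x,ẋ)=(0.197283, 1.280671)
phase 2: p=0.1873, T=0.284, ωT=0.885540, cosh=1.418393, sinh=1.005901; start (x,ẋ)=(0.197283, 1.280671) → end (x,ẋ)=(0.614605, 1.847806)
phase 3: p=0.4906, T=0.374, ωT=1.166169, cosh=1.760616, sinh=1.449058; start (x,ẋ)=(0.614605, 1.847806) → end (x,ẋ)=(1.567647, 3.813571)

x = 1.5676, ẋ = 3.8136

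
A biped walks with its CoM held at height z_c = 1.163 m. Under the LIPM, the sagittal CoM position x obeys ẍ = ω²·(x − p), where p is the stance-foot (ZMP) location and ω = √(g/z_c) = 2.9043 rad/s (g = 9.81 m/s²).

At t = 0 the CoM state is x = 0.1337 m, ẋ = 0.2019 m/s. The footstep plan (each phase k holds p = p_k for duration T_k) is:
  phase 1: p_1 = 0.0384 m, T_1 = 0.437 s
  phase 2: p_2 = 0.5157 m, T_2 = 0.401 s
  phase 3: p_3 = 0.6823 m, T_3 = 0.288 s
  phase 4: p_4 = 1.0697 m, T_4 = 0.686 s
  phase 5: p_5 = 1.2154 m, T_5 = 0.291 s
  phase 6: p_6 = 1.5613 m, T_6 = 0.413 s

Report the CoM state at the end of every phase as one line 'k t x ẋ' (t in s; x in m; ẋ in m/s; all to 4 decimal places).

1 0.4370 0.3352 0.8410
2 0.8380 0.6172 0.7208
3 1.1260 0.8257 0.8107
4 1.8120 1.1629 0.4778
5 2.1030 1.2991 0.5139
6 2.5160 1.3538 -0.2184

phase 1: p=0.0384, T=0.437, ωT=1.269179, cosh=1.919496, sinh=1.638434; start (x,ẋ)=(0.133700, 0.201900) → end (x,ẋ)=(0.335228, 0.841032)
phase 2: p=0.5157, T=0.401, ωT=1.164624, cosh=1.758379, sinh=1.446339; start (x,ẋ)=(0.335228, 0.841032) → end (x,ẋ)=(0.617195, 0.720762)
phase 3: p=0.6823, T=0.288, ωT=0.836438, cosh=1.370691, sinh=0.937440; start (x,ẋ)=(0.617195, 0.720762) → end (x,ẋ)=(0.825706, 0.810687)
phase 4: p=1.0697, T=0.686, ωT=1.992350, cosh=3.734559, sinh=3.598185; start (x,ẋ)=(0.825706, 0.810687) → end (x,ẋ)=(1.162865, 0.477774)
phase 5: p=1.2154, T=0.291, ωT=0.845151, cosh=1.378911, sinh=0.949419; start (x,ẋ)=(1.162865, 0.477774) → end (x,ẋ)=(1.299143, 0.513947)
phase 6: p=1.5613, T=0.413, ωT=1.199476, cosh=1.809865, sinh=1.508513; start (x,ẋ)=(1.299143, 0.513947) → end (x,ẋ)=(1.353779, -0.218380)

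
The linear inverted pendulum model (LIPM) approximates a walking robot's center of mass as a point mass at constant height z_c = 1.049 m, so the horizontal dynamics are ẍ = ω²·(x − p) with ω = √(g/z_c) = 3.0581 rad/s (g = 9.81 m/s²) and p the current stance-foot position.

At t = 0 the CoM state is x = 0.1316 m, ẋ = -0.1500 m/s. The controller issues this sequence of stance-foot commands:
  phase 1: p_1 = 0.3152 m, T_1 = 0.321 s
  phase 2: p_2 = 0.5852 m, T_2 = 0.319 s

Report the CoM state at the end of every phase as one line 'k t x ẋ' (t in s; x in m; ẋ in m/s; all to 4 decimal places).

phase 1: p=0.3152, T=0.321, ωT=0.981650, cosh=1.521774, sinh=1.147082; start (x,ẋ)=(0.131600, -0.150000) → end (x,ẋ)=(-0.020462, -0.872315)
phase 2: p=0.5852, T=0.319, ωT=0.975534, cosh=1.514787, sinh=1.137796; start (x,ẋ)=(-0.020462, -0.872315) → end (x,ẋ)=(-0.656803, -3.428770)

1 0.3210 -0.0205 -0.8723
2 0.6400 -0.6568 -3.4288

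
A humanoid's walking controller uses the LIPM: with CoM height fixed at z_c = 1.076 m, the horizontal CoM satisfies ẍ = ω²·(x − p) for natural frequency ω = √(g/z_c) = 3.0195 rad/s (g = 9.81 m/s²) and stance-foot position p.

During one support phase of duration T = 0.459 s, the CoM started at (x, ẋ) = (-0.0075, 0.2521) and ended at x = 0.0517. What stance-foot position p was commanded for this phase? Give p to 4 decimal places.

ωT = 3.0195·0.459 = 1.385951; cosh(ωT) = 2.124355, sinh(ωT) = 1.874269
x(T) = p + (x₀−p)·cosh(ωT) + (ẋ₀/ω)·sinh(ωT) ⇒ p·(1 − cosh) = x(T) − x₀·cosh − (ẋ₀/ω)·sinh
numerator   = 0.0517 − (-0.0075)·2.124355 − (0.2521/3.0195)·1.874269 = -0.088851
denominator = 1 − 2.124355 = -1.124355
p = -0.088851 / -1.124355 = 0.0790

p = 0.0790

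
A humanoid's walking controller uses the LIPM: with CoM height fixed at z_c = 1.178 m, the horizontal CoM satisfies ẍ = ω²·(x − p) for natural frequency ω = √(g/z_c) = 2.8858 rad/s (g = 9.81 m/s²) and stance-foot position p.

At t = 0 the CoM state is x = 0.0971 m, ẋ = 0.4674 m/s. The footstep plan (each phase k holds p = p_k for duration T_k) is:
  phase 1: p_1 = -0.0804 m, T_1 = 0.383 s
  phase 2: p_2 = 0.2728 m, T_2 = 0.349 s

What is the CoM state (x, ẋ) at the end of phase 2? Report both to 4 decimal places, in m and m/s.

x = 1.1291, ẋ = 2.8380

phase 1: p=-0.0804, T=0.383, ωT=1.105261, cosh=1.675569, sinh=1.344445; start (x,ẋ)=(0.097100, 0.467400) → end (x,ẋ)=(0.434767, 1.471825)
phase 2: p=0.2728, T=0.349, ωT=1.007144, cosh=1.551516, sinh=1.186255; start (x,ẋ)=(0.434767, 1.471825) → end (x,ẋ)=(1.129112, 2.838022)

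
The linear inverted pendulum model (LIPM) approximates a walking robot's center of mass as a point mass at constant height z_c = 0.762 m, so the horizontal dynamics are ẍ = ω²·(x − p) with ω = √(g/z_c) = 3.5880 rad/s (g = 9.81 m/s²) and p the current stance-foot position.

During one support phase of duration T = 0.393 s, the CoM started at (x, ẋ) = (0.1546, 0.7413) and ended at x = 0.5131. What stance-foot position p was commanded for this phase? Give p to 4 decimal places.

ωT = 3.5880·0.393 = 1.410084; cosh(ωT) = 2.170211, sinh(ωT) = 1.926088
x(T) = p + (x₀−p)·cosh(ωT) + (ẋ₀/ω)·sinh(ωT) ⇒ p·(1 − cosh) = x(T) − x₀·cosh − (ẋ₀/ω)·sinh
numerator   = 0.5131 − (0.1546)·2.170211 − (0.7413/3.5880)·1.926088 = -0.220355
denominator = 1 − 2.170211 = -1.170211
p = -0.220355 / -1.170211 = 0.1883

p = 0.1883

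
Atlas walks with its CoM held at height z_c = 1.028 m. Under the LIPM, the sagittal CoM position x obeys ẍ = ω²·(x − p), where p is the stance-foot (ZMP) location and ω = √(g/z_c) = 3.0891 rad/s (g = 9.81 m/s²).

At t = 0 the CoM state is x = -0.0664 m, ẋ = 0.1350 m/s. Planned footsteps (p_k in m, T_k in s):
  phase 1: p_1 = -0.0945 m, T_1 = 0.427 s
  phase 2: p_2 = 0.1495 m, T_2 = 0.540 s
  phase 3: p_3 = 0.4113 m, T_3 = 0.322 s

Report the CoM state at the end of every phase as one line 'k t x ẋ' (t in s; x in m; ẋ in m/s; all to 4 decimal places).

phase 1: p=-0.0945, T=0.427, ωT=1.319046, cosh=2.003621, sinh=1.736230; start (x,ẋ)=(-0.066400, 0.135000) → end (x,ẋ)=(0.037679, 0.421200)
phase 2: p=0.1495, T=0.540, ωT=1.668114, cosh=2.745380, sinh=2.556778; start (x,ẋ)=(0.037679, 0.421200) → end (x,ẋ)=(0.191125, 0.273172)
phase 3: p=0.4113, T=0.322, ωT=0.994690, cosh=1.536862, sinh=1.167024; start (x,ẋ)=(0.191125, 0.273172) → end (x,ẋ)=(0.176123, -0.373913)

1 0.4270 0.0377 0.4212
2 0.9670 0.1911 0.2732
3 1.2890 0.1761 -0.3739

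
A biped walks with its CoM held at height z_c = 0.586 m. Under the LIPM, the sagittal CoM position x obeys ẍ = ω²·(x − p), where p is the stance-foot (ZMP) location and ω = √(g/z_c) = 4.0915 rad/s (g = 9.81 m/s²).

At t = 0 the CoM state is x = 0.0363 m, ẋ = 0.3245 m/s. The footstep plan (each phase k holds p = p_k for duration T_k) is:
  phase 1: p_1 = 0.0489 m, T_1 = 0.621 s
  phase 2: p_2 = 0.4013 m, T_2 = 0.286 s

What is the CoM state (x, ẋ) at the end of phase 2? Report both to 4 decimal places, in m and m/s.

phase 1: p=0.0489, T=0.621, ωT=2.540821, cosh=6.384447, sinh=6.305645; start (x,ẋ)=(0.036300, 0.324500) → end (x,ẋ)=(0.468562, 1.746679)
phase 2: p=0.4013, T=0.286, ωT=1.170169, cosh=1.766426, sinh=1.456111; start (x,ẋ)=(0.468562, 1.746679) → end (x,ẋ)=(1.141733, 3.486101)

x = 1.1417, ẋ = 3.4861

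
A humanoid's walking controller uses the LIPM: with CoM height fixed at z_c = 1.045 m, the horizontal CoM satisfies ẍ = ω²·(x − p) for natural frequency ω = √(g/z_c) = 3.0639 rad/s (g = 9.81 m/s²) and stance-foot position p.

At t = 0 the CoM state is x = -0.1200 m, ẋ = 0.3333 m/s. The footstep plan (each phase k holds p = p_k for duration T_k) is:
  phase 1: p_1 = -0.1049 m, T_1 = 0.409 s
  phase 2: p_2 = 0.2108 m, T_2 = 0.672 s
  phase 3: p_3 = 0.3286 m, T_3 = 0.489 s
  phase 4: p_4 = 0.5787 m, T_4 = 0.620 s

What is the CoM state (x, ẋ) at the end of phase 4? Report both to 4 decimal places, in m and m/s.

phase 1: p=-0.1049, T=0.409, ωT=1.253135, cosh=1.893455, sinh=1.607847; start (x,ẋ)=(-0.120000, 0.333300) → end (x,ẋ)=(0.041415, 0.556702)
phase 2: p=0.2108, T=0.672, ωT=2.058941, cosh=3.982626, sinh=3.855037; start (x,ẋ)=(0.041415, 0.556702) → end (x,ẋ)=(0.236653, 0.216455)
phase 3: p=0.3286, T=0.489, ωT=1.498247, cosh=2.348681, sinh=2.125159; start (x,ẋ)=(0.236653, 0.216455) → end (x,ẋ)=(0.262781, -0.090311)
phase 4: p=0.5787, T=0.620, ωT=1.899618, cosh=3.416483, sinh=3.266858; start (x,ẋ)=(0.262781, -0.090311) → end (x,ẋ)=(-0.596927, -3.470686)

x = -0.5969, ẋ = -3.4707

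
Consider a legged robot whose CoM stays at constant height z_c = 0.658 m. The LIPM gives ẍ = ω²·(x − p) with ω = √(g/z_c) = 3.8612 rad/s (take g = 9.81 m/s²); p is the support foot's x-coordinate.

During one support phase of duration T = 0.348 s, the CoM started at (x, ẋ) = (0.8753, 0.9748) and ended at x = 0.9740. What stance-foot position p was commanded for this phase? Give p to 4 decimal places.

ωT = 3.8612·0.348 = 1.343698; cosh(ωT) = 2.047035, sinh(ωT) = 1.786156
x(T) = p + (x₀−p)·cosh(ωT) + (ẋ₀/ω)·sinh(ωT) ⇒ p·(1 − cosh) = x(T) − x₀·cosh − (ẋ₀/ω)·sinh
numerator   = 0.9740 − (0.8753)·2.047035 − (0.9748/3.8612)·1.786156 = -1.268703
denominator = 1 − 2.047035 = -1.047035
p = -1.268703 / -1.047035 = 1.2117

p = 1.2117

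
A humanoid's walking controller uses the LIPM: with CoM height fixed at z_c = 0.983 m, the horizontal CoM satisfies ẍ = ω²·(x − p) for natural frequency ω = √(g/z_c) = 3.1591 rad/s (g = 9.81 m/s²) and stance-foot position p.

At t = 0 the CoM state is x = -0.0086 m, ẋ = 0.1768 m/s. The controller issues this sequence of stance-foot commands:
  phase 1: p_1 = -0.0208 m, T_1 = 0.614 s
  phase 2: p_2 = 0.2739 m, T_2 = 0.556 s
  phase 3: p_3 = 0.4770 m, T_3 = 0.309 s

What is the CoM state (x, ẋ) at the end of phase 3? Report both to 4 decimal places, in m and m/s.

x = 1.5391, ẋ = 3.6590

phase 1: p=-0.0208, T=0.614, ωT=1.939687, cosh=3.550162, sinh=3.406414; start (x,ẋ)=(-0.008600, 0.176800) → end (x,ẋ)=(0.213153, 0.758955)
phase 2: p=0.2739, T=0.556, ωT=1.756460, cosh=2.982275, sinh=2.809620; start (x,ẋ)=(0.213153, 0.758955) → end (x,ẋ)=(0.767730, 1.724231)
phase 3: p=0.4770, T=0.309, ωT=0.976162, cosh=1.515502, sinh=1.138748; start (x,ẋ)=(0.767730, 1.724231) → end (x,ẋ)=(1.539129, 3.658954)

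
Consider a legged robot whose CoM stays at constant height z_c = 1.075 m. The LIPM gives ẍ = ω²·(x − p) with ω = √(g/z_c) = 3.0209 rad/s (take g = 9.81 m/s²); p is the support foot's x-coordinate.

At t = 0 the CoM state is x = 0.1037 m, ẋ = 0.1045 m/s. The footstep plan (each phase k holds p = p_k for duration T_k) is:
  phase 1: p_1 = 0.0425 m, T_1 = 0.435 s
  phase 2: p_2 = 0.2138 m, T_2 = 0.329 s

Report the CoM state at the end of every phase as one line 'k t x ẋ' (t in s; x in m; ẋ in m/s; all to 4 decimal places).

1 0.4350 0.2243 0.5276
2 0.7640 0.4336 0.8474

phase 1: p=0.0425, T=0.435, ωT=1.314091, cosh=1.995043, sinh=1.726325; start (x,ẋ)=(0.103700, 0.104500) → end (x,ẋ)=(0.224314, 0.527643)
phase 2: p=0.2138, T=0.329, ωT=0.993876, cosh=1.535913, sinh=1.165773; start (x,ẋ)=(0.224314, 0.527643) → end (x,ẋ)=(0.433568, 0.847442)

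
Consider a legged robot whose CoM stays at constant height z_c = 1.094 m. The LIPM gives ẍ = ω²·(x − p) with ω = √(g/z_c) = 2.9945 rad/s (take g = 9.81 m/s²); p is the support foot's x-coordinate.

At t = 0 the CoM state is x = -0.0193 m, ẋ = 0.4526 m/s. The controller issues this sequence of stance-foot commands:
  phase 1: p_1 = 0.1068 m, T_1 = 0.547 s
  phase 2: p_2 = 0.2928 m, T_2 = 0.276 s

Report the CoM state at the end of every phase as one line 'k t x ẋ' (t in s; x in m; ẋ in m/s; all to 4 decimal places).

1 0.5470 0.1443 0.2736
2 0.8230 0.1750 -0.0384

phase 1: p=0.1068, T=0.547, ωT=1.637992, cosh=2.669598, sinh=2.475228; start (x,ẋ)=(-0.019300, 0.452600) → end (x,ẋ)=(0.144279, 0.273598)
phase 2: p=0.2928, T=0.276, ωT=0.826482, cosh=1.361426, sinh=0.923840; start (x,ẋ)=(0.144279, 0.273598) → end (x,ẋ)=(0.175008, -0.038391)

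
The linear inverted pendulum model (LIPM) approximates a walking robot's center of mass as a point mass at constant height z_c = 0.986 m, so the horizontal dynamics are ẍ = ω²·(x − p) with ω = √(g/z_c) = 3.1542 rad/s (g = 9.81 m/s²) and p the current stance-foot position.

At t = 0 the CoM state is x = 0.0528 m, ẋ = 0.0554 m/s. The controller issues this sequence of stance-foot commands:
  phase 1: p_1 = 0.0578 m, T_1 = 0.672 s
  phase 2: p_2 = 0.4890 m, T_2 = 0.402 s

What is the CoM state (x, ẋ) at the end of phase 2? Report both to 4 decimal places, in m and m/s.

x = -0.1523, ẋ = -1.6377

phase 1: p=0.0578, T=0.672, ωT=2.119622, cosh=4.224035, sinh=4.103958; start (x,ẋ)=(0.052800, 0.055400) → end (x,ẋ)=(0.108761, 0.169288)
phase 2: p=0.4890, T=0.402, ωT=1.267988, cosh=1.917547, sinh=1.636150; start (x,ẋ)=(0.108761, 0.169288) → end (x,ẋ)=(-0.152312, -1.637697)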